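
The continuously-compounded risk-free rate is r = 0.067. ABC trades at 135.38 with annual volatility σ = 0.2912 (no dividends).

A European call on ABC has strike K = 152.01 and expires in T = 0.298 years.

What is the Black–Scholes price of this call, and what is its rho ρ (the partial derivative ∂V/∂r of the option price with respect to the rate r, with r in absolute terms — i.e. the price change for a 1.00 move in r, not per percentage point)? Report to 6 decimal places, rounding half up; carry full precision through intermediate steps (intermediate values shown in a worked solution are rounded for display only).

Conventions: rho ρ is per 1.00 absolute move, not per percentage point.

price = 3.781709
ρ = 10.984944

σ√T = 0.2912·√0.298 = 0.158964
d₁ = (ln(S/K) + (r+σ²/2)T) / (σ√T) = (ln(135.38/152.01) + (0.067+0.2912²/2)·0.298) / 0.158964 = (-0.115861 + 0.032601) / 0.158964 = -0.523765
d₂ = d₁ − σ√T = -0.523765 − 0.158964 = -0.682729
e^{−rT} = 0.980232
N(d₁) = 0.300221,  N(d₂) = 0.247389
Call price V = S·N(d₁) − K·e^{−rT}·N(d₂) = 40.643939 − 36.862229 = 3.781709
ρ = K·T·e^{−rT}·N(d₂) = 10.984944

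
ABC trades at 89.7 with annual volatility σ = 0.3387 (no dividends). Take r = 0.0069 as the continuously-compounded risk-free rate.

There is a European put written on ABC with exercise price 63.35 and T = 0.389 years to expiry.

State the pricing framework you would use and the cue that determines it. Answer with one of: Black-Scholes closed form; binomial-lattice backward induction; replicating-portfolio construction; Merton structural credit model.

framework: Black-Scholes closed form

Key observation: with ABC following a GBM at constant σ and r, the European put struck at 63.35 prices in closed form — nothing here needs a stepwise model or a balance sheet.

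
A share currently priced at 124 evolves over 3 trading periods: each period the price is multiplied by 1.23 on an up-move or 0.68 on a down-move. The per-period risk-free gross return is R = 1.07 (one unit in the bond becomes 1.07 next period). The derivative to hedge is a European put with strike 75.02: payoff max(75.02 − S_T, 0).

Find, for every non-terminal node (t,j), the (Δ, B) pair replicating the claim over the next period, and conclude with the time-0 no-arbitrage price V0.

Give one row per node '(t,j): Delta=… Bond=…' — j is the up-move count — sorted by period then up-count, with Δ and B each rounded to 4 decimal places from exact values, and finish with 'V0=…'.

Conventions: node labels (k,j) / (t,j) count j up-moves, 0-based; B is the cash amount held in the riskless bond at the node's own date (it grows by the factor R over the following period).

The replicating-portfolio and risk-neutral prices coincide; use p* = (1.07−0.68)/(1.23−0.68) = 0.7091 for the latter.
Payoffs at expiry: V(3,0)=36.0304, V(3,1)=4.4948, V(3,2)=0.0000, V(3,3)=0.0000
Node (2,0) S=57.3376: V=(p*·4.4948+(1−p*)·36.0304)/1.07=12.7745; Δ=(4.4948−36.0304)/(70.5252−38.9896)=-1.0000; B=V−Δ·S=70.1121
Node (2,1) S=103.7136: V=(p*·0.0000+(1−p*)·4.4948)/1.07=1.2220; Δ=(0.0000−4.4948)/(127.5677−70.5252)=-0.0788; B=V−Δ·S=9.3943
Node (2,2) S=187.5996: V=(p*·0.0000+(1−p*)·0.0000)/1.07=0.0000; Δ=(0.0000−0.0000)/(230.7475−127.5677)=0.0000; B=V−Δ·S=0.0000
Node (1,0) S=84.3200: V=(p*·1.2220+(1−p*)·12.7745)/1.07=4.2830; Δ=(1.2220−12.7745)/(103.7136−57.3376)=-0.2491; B=V−Δ·S=25.2875
Node (1,1) S=152.5200: V=(p*·0.0000+(1−p*)·1.2220)/1.07=0.3322; Δ=(0.0000−1.2220)/(187.5996−103.7136)=-0.0146; B=V−Δ·S=2.5541
Node (0,0) S=124.0000: V=(p*·0.3322+(1−p*)·4.2830)/1.07=1.3846; Δ=(0.3322−4.2830)/(152.5200−84.3200)=-0.0579; B=V−Δ·S=8.5677
As a check, the time-0 holding Δ(0,0)·S0 + B(0,0) comes to 1.3846 — exactly V0.

(0,0): Delta=-0.0579 Bond=8.5677
(1,0): Delta=-0.2491 Bond=25.2875
(1,1): Delta=-0.0146 Bond=2.5541
(2,0): Delta=-1.0000 Bond=70.1121
(2,1): Delta=-0.0788 Bond=9.3943
(2,2): Delta=0.0000 Bond=0.0000
V0=1.3846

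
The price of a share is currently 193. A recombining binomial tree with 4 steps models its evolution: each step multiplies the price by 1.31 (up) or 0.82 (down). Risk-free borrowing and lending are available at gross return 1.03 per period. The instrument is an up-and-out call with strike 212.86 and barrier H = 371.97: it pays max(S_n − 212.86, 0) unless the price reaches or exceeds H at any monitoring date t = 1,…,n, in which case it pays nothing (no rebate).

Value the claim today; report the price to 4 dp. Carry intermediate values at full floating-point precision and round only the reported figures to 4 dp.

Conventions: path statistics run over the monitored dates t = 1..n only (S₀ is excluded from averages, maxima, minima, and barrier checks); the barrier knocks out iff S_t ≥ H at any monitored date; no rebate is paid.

price = 20.2831

Risk-neutral up-probability p* = (R−d)/(u−d) = (1.03−0.82)/(1.31−0.82) = 0.4286; the claim prices as the p*-weighted sum of path payoffs discounted by R^4.
Enumerate all 2^4 = 16 price paths (U = up ×1.31, D = down ×0.82); each path with k up-moves has probability p*^k·(1−p*)^(4−k).
DDDD: M=158.2600, payoff=0.0000, prob=0.106622
UDDD: M=252.8300, payoff=0.0000, prob=0.079967
DUDD: M=207.3206, payoff=0.0000, prob=0.079967
UUDD: M=331.2073, payoff=9.8438, prob=0.059975
DDUD: M=170.0029, payoff=0.0000, prob=0.079967
UDUD: M=271.5900, payoff=9.8438, prob=0.059975
DUUD: M=271.5900, payoff=9.8438, prob=0.059975
UUUD: M=433.8816, payoff=0.0000, prob=0.044981
DDDU: M=158.2600, payoff=0.0000, prob=0.079967
UDDU: M=252.8300, payoff=9.8438, prob=0.059975
DUDU: M=222.7038, payoff=9.8438, prob=0.059975
UUDU: M=355.7829, payoff=142.9229, prob=0.044981
DDUU: M=222.7038, payoff=9.8438, prob=0.059975
UDUU: M=355.7829, payoff=142.9229, prob=0.044981
DUUU: M=355.7829, payoff=142.9229, prob=0.044981
UUUU: M=568.3848, payoff=0.0000, prob=0.033736
Price = Σ prob·payoff / R^4 = 22.828841 / 1.125509 = 20.2831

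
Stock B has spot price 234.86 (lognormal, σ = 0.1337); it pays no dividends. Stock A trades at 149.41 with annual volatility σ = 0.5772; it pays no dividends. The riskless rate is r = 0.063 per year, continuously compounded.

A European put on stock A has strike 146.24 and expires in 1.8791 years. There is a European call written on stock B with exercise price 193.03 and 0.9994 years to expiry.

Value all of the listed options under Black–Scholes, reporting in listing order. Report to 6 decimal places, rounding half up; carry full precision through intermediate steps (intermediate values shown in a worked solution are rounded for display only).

[stock A put K=146.24]
σ√T = 0.5772·√1.8791 = 0.791227
d₁ = (ln(S/K) + (r+σ²/2)T) / (σ√T) = (ln(149.41/146.24) + (0.063+0.5772²/2)·1.8791) / 0.791227 = (0.021445 + 0.431404) / 0.791227 = 0.572337
d₂ = d₁ − σ√T = 0.572337 − 0.791227 = -0.218890
e^{−rT} = 0.888355
N(−d₁) = 0.283547,  N(−d₂) = 0.586632
price = K·e^{−rT}·N(−d₂) − S·N(−d₁) = 76.211214 − 42.364730 = 33.846484
[stock B call K=193.03]
σ√T = 0.1337·√0.9994 = 0.133660
d₁ = (ln(S/K) + (r+σ²/2)T) / (σ√T) = (ln(234.86/193.03) + (0.063+0.1337²/2)·0.9994) / 0.133660 = (0.196144 + 0.071895) / 0.133660 = 2.005378
d₂ = d₁ − σ√T = 2.005378 − 0.133660 = 1.871719
e^{−rT} = 0.938979
N(d₁) = 0.977539,  N(d₂) = 0.969377
price = S·N(d₁) − K·e^{−rT}·N(d₂) = 229.584739 − 175.700699 = 53.884041

price(stock A put K=146.24) = 33.846484
price(stock B call K=193.03) = 53.884041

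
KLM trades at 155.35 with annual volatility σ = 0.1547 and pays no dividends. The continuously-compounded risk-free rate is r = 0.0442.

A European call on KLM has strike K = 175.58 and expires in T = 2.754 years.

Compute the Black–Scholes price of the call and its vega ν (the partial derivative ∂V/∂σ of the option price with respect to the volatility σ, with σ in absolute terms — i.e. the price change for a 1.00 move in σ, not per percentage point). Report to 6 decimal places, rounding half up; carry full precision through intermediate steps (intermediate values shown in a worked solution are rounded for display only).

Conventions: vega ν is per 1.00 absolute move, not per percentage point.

σ√T = 0.1547·√2.754 = 0.256727
d₁ = (ln(S/K) + (r+σ²/2)T) / (σ√T) = (ln(155.35/175.58) + (0.0442+0.1547²/2)·2.754) / 0.256727 = (-0.122414 + 0.154681) / 0.256727 = 0.125686
d₂ = d₁ − σ√T = 0.125686 − 0.256727 = -0.131041
e^{−rT} = 0.885390
N(d₁) = 0.550010,  N(d₂) = 0.447871
Call price V = S·N(d₁) − K·e^{−rT}·N(d₂) = 85.444040 − 69.624665 = 15.819375
φ(d₁) = (1/√(2π))·e^{−d₁²/2} = 0.395804
ν = S·φ(d₁)·√T = 102.040600

price = 15.819375
ν = 102.040600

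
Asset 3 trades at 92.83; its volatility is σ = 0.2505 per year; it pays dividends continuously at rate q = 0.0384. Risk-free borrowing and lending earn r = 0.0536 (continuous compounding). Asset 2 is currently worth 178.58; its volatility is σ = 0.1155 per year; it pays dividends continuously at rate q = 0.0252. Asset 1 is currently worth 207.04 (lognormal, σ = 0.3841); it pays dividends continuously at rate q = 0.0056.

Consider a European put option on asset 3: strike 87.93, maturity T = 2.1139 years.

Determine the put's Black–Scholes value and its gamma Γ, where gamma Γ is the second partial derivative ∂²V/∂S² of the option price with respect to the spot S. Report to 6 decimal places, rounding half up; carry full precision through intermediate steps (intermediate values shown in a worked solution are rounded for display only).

σ√T = 0.2505·√2.1139 = 0.364208
d₁ = (ln(S/K) + (r−q+σ²/2)T) / (σ√T) = (ln(92.83/87.93) + (0.0536−0.0384+0.2505²/2)·2.1139) / 0.364208 = (0.054229 + 0.098455) / 0.364208 = 0.419221
d₂ = d₁ − σ√T = 0.419221 − 0.364208 = 0.055013
e^{−rT} = 0.892878
e^{−qT} = 0.922033
N(−d₁) = 0.337527,  N(−d₂) = 0.478064
Put price V = K·e^{−rT}·N(−d₂) − S·e^{−qT}·N(−d₁) = 37.533182 − 28.889747 = 8.643435
φ(d₁) = (1/√(2π))·e^{−d₁²/2} = 0.365382
Γ = e^{−qT}·φ(d₁) / (S·σ·√T) = 0.009965

price = 8.643435
Γ = 0.009965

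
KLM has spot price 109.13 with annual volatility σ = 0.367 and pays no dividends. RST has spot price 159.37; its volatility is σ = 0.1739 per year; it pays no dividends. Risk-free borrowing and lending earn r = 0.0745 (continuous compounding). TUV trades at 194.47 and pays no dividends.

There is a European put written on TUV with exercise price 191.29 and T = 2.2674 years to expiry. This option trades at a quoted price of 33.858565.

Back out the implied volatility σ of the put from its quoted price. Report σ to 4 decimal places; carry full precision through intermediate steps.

At σ = 0.4646 the Black–Scholes value reproduces the quote:
σ√T = 0.4646·√2.2674 = 0.699589
d₁ = (ln(S/K) + (r+σ²/2)T) / (σ√T) = (ln(194.47/191.29) + (0.0745+0.4646²/2)·2.2674) / 0.699589 = (0.016487 + 0.413634) / 0.699589 = 0.614820
d₂ = d₁ − σ√T = 0.614820 − 0.699589 = -0.084770
e^{−rT} = 0.844575
N(−d₁) = 0.269337,  N(−d₂) = 0.533778
V = K·e^{−rT}·N(−d₂) − S·N(−d₁) = 86.236518 − 52.377953 = 33.858565 (the observed quote) — the price is monotone increasing in volatility, hence this σ is the only solution

sigma = 0.4646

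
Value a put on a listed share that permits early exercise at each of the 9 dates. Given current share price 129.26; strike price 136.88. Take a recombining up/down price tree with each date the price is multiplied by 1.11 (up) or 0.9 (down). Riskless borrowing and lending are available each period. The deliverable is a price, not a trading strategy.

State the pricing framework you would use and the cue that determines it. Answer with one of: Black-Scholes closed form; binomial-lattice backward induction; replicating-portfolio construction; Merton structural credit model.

framework: binomial-lattice backward induction

Key observation: the defining feature is the embedded early-exercise option across 9 discrete dates on the spot-129.26 tree; pricing the strike-136.88 put means working backward with an exercise test at every node.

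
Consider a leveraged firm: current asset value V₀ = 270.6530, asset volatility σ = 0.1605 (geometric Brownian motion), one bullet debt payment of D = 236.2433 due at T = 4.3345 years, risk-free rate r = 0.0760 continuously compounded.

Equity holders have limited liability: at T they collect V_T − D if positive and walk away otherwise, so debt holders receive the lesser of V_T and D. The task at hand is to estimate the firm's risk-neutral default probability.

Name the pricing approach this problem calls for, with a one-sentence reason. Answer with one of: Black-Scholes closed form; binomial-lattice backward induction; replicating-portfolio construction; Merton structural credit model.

framework: Merton structural credit model

Key observation: with the firm-asset dynamics (V₀ = 270.6530) and a single zero-coupon liability of face 236.2433 given, debt value, spread, and default probability all derive from the option view of the balance sheet.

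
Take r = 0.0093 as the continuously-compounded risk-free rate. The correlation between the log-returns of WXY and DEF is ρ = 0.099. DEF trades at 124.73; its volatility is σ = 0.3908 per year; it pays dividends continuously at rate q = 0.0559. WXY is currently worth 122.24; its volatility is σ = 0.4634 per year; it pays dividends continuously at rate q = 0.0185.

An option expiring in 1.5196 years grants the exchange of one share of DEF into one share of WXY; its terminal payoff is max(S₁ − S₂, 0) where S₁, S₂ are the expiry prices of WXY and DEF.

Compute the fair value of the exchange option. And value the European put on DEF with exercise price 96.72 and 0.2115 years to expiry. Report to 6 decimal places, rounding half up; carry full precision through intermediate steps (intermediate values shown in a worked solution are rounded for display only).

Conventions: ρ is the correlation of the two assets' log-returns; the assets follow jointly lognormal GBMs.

σ_eff = √(σ₁² + σ₂² − 2ρσ₁σ₂) = √(0.4634² + 0.3908² − 2·0.099·0.4634·0.3908) = 0.575853
d₁ = (ln(S₁/S₂) + (q₂ − q₁ + σ_eff²/2)T) / (σ_eff√T) = (ln(122.24/124.73) + (0.0559 − 0.0185 + 0.165804)·1.5196) / 0.709866 = 0.406588
d₂ = d₁ − σ_eff√T = 0.406588 − 0.709866 = -0.303278
N(d₁) = 0.657845,  N(d₂) = 0.380839
V = S₁·e^{−q₁T}·N(d₁) − S₂·e^{−q₂T}·N(d₂) = 78.185738 − 43.633572 = 34.552166
[vanilla: DEF put K=96.72]
σ√T = 0.3908·√0.2115 = 0.179726
d₁ = (ln(S/K) + (r−q+σ²/2)T) / (σ√T) = (ln(124.73/96.72) + (0.0093−0.0559+0.3908²/2)·0.2115) / 0.179726 = (0.254331 + 0.006295) / 0.179726 = 1.450133
d₂ = d₁ − σ√T = 1.450133 − 0.179726 = 1.270408
e^{−rT} = 0.998035
e^{−qT} = 0.988247
N(−d₁) = 0.073511,  N(−d₂) = 0.101970
price = K·e^{−rT}·N(−d₂) − S·e^{−qT}·N(−d₁) = 9.843133 − 9.061224 = 0.781909

exchange price = 34.552166
price(DEF put K=96.72) = 0.781909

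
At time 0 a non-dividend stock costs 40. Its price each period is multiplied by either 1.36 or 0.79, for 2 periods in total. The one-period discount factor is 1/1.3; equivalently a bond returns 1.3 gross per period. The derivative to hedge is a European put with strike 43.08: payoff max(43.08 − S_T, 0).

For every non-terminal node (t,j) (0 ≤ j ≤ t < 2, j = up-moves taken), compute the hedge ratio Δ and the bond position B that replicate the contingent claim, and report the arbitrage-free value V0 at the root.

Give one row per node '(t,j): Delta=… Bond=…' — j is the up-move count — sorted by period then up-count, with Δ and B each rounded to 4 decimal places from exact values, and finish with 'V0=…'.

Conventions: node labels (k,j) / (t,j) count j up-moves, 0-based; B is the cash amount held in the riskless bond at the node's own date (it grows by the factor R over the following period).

(0,0): Delta=-0.0671 Bond=2.8146
(1,0): Delta=-1.0000 Bond=33.1385
(1,1): Delta=-0.0034 Bond=0.1909
V0=0.1304

Since d<R<u, set p* = (R−d)/(u−d) = 0.8947; price each node as the discounted p*-expectation of its children.
At maturity the claim pays: V(2,0)=18.1160, V(2,1)=0.1040, V(2,2)=0.0000
  t=1,j=0: stock 31.6000 → up 42.9760 (V=0.1040), down 24.9640 (V=18.1160). Price 1.5385; hedge Δ=-1.0000, bond B=33.1385.
  t=1,j=1: stock 54.4000 → up 73.9840 (V=0.0000), down 42.9760 (V=0.1040). Price 0.0084; hedge Δ=-0.0034, bond B=0.1909.
  t=0,j=0: stock 40.0000 → up 54.4000 (V=0.0084), down 31.6000 (V=1.5385). Price 0.1304; hedge Δ=-0.0671, bond B=2.8146.
Verification: the root portfolio costs Δ(0,0)·S0 + B(0,0) = 0.1304, matching V0.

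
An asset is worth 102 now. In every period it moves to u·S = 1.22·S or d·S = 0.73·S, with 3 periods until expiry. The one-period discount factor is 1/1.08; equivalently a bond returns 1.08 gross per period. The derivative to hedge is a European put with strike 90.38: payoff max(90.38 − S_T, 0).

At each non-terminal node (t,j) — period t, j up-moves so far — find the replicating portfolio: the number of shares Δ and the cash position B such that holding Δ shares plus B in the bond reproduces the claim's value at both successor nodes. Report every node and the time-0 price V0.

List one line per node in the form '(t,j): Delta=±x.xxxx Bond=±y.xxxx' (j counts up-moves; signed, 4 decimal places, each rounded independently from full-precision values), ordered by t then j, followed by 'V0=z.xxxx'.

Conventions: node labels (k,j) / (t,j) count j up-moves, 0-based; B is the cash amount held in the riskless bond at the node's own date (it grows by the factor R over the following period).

Arbitrage-free pricing uses the up-move probability p* = (R−d)/(u−d) = 0.7143, discounting each step at R = 1.08.
At maturity the claim pays: V(3,0)=50.7003, V(3,1)=24.0659, V(3,2)=0.0000, V(3,3)=0.0000
Node (2,0) S=54.3558: V=(p*·24.0659+(1−p*)·50.7003)/1.08=29.3294; Δ=(24.0659−50.7003)/(66.3141−39.6797)=-1.0000; B=V−Δ·S=83.6852
Node (2,1) S=90.8412: V=(p*·0.0000+(1−p*)·24.0659)/1.08=6.3666; Δ=(0.0000−24.0659)/(110.8263−66.3141)=-0.5407; B=V−Δ·S=55.4808
Node (2,2) S=151.8168: V=(p*·0.0000+(1−p*)·0.0000)/1.08=0.0000; Δ=(0.0000−0.0000)/(185.2165−110.8263)=0.0000; B=V−Δ·S=0.0000
Node (1,0) S=74.4600: V=(p*·6.3666+(1−p*)·29.3294)/1.08=11.9698; Δ=(6.3666−29.3294)/(90.8412−54.3558)=-0.6294; B=V−Δ·S=58.8326
Node (1,1) S=124.4400: V=(p*·0.0000+(1−p*)·6.3666)/1.08=1.6843; Δ=(0.0000−6.3666)/(151.8168−90.8412)=-0.1044; B=V−Δ·S=14.6775
Node (0,0) S=102.0000: V=(p*·1.6843+(1−p*)·11.9698)/1.08=4.2806; Δ=(1.6843−11.9698)/(124.4400−74.4600)=-0.2058; B=V−Δ·S=25.2715
Sanity check at the root: Δ(0,0)·S0 + B(0,0) reproduces V0 = 4.2806.

(0,0): Delta=-0.2058 Bond=25.2715
(1,0): Delta=-0.6294 Bond=58.8326
(1,1): Delta=-0.1044 Bond=14.6775
(2,0): Delta=-1.0000 Bond=83.6852
(2,1): Delta=-0.5407 Bond=55.4808
(2,2): Delta=0.0000 Bond=0.0000
V0=4.2806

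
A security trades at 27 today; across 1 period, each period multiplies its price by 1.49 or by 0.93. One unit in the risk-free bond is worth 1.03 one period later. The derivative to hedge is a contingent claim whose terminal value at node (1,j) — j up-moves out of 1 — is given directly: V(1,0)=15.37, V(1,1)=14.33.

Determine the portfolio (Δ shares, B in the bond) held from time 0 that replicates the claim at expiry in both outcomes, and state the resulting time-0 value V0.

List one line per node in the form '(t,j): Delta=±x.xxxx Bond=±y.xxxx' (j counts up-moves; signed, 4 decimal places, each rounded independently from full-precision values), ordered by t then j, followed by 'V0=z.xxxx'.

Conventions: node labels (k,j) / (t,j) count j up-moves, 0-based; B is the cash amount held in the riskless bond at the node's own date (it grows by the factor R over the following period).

(0,0): Delta=-0.0688 Bond=16.5992
V0=14.7420

Under the risk-neutral measure, an up-move has probability p* = (R−d)/(u−d) = 0.1786 and values discount at R = 1.03.
Payoffs at expiry: V(1,0)=15.3700, V(1,1)=14.3300
(0,0): S=27.0000. Δ = (V_up−V_dn)/(S_up−S_dn) = (14.3300−15.3700)/(40.2300−25.1100) = -0.0688. V = [p*·14.3300 + (1−p*)·15.3700]/1.03 = 14.7420. B = V − Δ·S = 16.5992.
Sanity check at the root: Δ(0,0)·S0 + B(0,0) reproduces V0 = 14.7420.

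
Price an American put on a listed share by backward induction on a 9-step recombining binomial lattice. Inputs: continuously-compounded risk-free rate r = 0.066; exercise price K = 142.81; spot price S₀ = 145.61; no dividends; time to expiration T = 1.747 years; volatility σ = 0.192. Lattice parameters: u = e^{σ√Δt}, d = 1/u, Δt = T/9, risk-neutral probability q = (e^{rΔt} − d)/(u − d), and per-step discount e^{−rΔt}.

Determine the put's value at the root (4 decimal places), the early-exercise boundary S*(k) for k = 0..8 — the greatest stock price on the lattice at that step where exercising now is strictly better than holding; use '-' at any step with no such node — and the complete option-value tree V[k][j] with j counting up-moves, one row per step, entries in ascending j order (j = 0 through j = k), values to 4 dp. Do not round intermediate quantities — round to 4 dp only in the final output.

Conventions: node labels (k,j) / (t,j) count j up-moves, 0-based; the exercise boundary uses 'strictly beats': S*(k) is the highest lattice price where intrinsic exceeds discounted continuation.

price = 8.1132
boundary = - - - 112.9740 122.9465 112.9740 122.9465 112.9740 122.9465
tree:
8.1132
12.9052 4.4591
19.9398 7.5644 2.0728
29.8360 12.4679 3.8083 0.7293
38.9996 19.8635 6.8273 1.4759 0.1475
47.4199 29.8360 11.8722 2.9407 0.3357 0.0000
55.1572 38.9996 19.8635 5.7402 0.7642 0.0000 0.0000
62.2670 47.4199 29.8360 10.8962 1.7393 0.0000 0.0000 0.0000
68.8000 55.1572 38.9996 19.8635 3.9589 0.0000 0.0000 0.0000 0.0000
74.8031 62.2670 47.4199 29.8360 9.0108 0.0000 0.0000 0.0000 0.0000 0.0000

params: Δt=0.19411 u=1.08827 d=0.91889 q=0.55499 e^(-rΔt)=0.98727
t_9 payoffs: 74.8031 62.2670 47.4199 29.8360 9.0108 0.0000 0.0000 0.0000 0.0000 0.0000
t_8: node(8,0) S=74.0100 payoff=68.8000 vs cont=66.9821 → 68.8000 [stop]  node(8,1) S=87.6528 payoff=55.1572 vs cont=53.3393 → 55.1572 [stop]  node(8,2) S=103.8104 payoff=38.9996 vs cont=37.1817 → 38.9996 [stop]  node(8,3) S=122.9465 payoff=19.8635 vs cont=18.0456 → 19.8635 [stop]  node(8,4) S=145.6100 payoff=0.0000 vs cont=3.9589 → 3.9589 [wait]  node(8,5) S=172.4513 payoff=0.0000 vs cont=0.0000 → 0.0000 [wait]  node(8,6) S=204.2404 payoff=0.0000 vs cont=0.0000 → 0.0000 [wait]  node(8,7) S=241.8894 payoff=0.0000 vs cont=0.0000 → 0.0000 [wait]  node(8,8) S=286.4785 payoff=0.0000 vs cont=0.0000 → 0.0000 [wait]  ⇒ S*(8)=122.9465
t_7: node(7,0) S=80.5430 payoff=62.2670 vs cont=60.4490 → 62.2670 [stop]  node(7,1) S=95.3901 payoff=47.4199 vs cont=45.6020 → 47.4199 [stop]  node(7,2) S=112.9740 payoff=29.8360 vs cont=28.0181 → 29.8360 [stop]  node(7,3) S=133.7992 payoff=9.0108 vs cont=10.8962 → 10.8962 [wait]  node(7,4) S=158.4633 payoff=0.0000 vs cont=1.7393 → 1.7393 [wait]  node(7,5) S=187.6739 payoff=0.0000 vs cont=0.0000 → 0.0000 [wait]  node(7,6) S=222.2691 payoff=0.0000 vs cont=0.0000 → 0.0000 [wait]  node(7,7) S=263.2415 payoff=0.0000 vs cont=0.0000 → 0.0000 [wait]  ⇒ S*(7)=112.9740
t_6: node(6,0) S=87.6528 payoff=55.1572 vs cont=53.3393 → 55.1572 [stop]  node(6,1) S=103.8104 payoff=38.9996 vs cont=37.1817 → 38.9996 [stop]  node(6,2) S=122.9465 payoff=19.8635 vs cont=19.0787 → 19.8635 [stop]  node(6,3) S=145.6100 payoff=0.0000 vs cont=5.7402 → 5.7402 [wait]  node(6,4) S=172.4513 payoff=0.0000 vs cont=0.7642 → 0.7642 [wait]  node(6,5) S=204.2404 payoff=0.0000 vs cont=0.0000 → 0.0000 [wait]  node(6,6) S=241.8894 payoff=0.0000 vs cont=0.0000 → 0.0000 [wait]  ⇒ S*(6)=122.9465
t_5: node(5,0) S=95.3901 payoff=47.4199 vs cont=45.6020 → 47.4199 [stop]  node(5,1) S=112.9740 payoff=29.8360 vs cont=28.0181 → 29.8360 [stop]  node(5,2) S=133.7992 payoff=9.0108 vs cont=11.8722 → 11.8722 [wait]  node(5,3) S=158.4633 payoff=0.0000 vs cont=2.9407 → 2.9407 [wait]  node(5,4) S=187.6739 payoff=0.0000 vs cont=0.3357 → 0.3357 [wait]  node(5,5) S=222.2691 payoff=0.0000 vs cont=0.0000 → 0.0000 [wait]  ⇒ S*(5)=112.9740
t_4: node(4,0) S=103.8104 payoff=38.9996 vs cont=37.1817 → 38.9996 [stop]  node(4,1) S=122.9465 payoff=19.8635 vs cont=19.6135 → 19.8635 [stop]  node(4,2) S=145.6100 payoff=0.0000 vs cont=6.8273 → 6.8273 [wait]  node(4,3) S=172.4513 payoff=0.0000 vs cont=1.4759 → 1.4759 [wait]  node(4,4) S=204.2404 payoff=0.0000 vs cont=0.1475 → 0.1475 [wait]  ⇒ S*(4)=122.9465
t_3: node(3,0) S=112.9740 payoff=29.8360 vs cont=28.0181 → 29.8360 [stop]  node(3,1) S=133.7992 payoff=9.0108 vs cont=12.4679 → 12.4679 [wait]  node(3,2) S=158.4633 payoff=0.0000 vs cont=3.8083 → 3.8083 [wait]  node(3,3) S=187.6739 payoff=0.0000 vs cont=0.7293 → 0.7293 [wait]  ⇒ S*(3)=112.9740
t_2: node(2,0) S=122.9465 payoff=19.8635 vs cont=19.9398 → 19.9398 [wait]  node(2,1) S=145.6100 payoff=0.0000 vs cont=7.5644 → 7.5644 [wait]  node(2,2) S=172.4513 payoff=0.0000 vs cont=2.0728 → 2.0728 [wait]  ⇒ S*(2)=-
t_1: node(1,0) S=133.7992 payoff=9.0108 vs cont=12.9052 → 12.9052 [wait]  node(1,1) S=158.4633 payoff=0.0000 vs cont=4.4591 → 4.4591 [wait]  ⇒ S*(1)=-
t_0: node(0,0) S=145.6100 payoff=0.0000 vs cont=8.1132 → 8.1132 [wait]  ⇒ S*(0)=-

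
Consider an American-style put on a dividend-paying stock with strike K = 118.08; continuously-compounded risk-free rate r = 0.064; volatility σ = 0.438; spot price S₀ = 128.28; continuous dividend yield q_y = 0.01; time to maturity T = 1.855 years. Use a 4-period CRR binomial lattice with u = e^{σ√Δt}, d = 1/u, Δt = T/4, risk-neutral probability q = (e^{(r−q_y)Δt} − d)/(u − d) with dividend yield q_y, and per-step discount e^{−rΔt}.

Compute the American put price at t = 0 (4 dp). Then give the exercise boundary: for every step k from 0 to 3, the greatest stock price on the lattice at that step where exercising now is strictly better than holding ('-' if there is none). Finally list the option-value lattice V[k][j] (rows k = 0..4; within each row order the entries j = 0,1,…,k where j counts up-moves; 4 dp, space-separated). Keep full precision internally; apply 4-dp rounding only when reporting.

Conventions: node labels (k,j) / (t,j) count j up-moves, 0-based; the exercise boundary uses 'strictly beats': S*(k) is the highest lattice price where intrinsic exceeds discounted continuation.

Δt=0.46375  u=1.34753  d=0.74210  q=0.46786  discount=0.97076
step 4 (expiry): payoffs max(K−S,0) = 79.1752 47.4351 0.0000 0.0000 0.0000
step 3: (k=3,j=0): S=52.4254, K−S=65.6546, hold=62.4440 ⇒ V=65.6546 exercise | (k=3,j=1): S=95.1963, K−S=22.8837, hold=24.5037 ⇒ V=24.5037 continue | (k=3,j=2): S=172.8614, K−S=0.0000, hold=0.0000 ⇒ V=0.0000 continue | (k=3,j=3): S=313.8888, K−S=0.0000, hold=0.0000 ⇒ V=0.0000 continue  boundary S*=52.4254
step 2: (k=2,j=0): S=70.6449, K−S=47.4351, hold=45.0446 ⇒ V=47.4351 exercise | (k=2,j=1): S=128.2800, K−S=0.0000, hold=12.6580 ⇒ V=12.6580 continue | (k=2,j=2): S=232.9361, K−S=0.0000, hold=0.0000 ⇒ V=0.0000 continue  boundary S*=70.6449
step 1: (k=1,j=0): S=95.1963, K−S=22.8837, hold=30.2527 ⇒ V=30.2527 continue | (k=1,j=1): S=172.8614, K−S=0.0000, hold=6.5388 ⇒ V=6.5388 continue  boundary S*=-
step 0: (k=0,j=0): S=128.2800, K−S=0.0000, hold=18.5976 ⇒ V=18.5976 continue  boundary S*=-

price = 18.5976
boundary = - - 70.6449 52.4254
tree:
18.5976
30.2527 6.5388
47.4351 12.6580 0.0000
65.6546 24.5037 0.0000 0.0000
79.1752 47.4351 0.0000 0.0000 0.0000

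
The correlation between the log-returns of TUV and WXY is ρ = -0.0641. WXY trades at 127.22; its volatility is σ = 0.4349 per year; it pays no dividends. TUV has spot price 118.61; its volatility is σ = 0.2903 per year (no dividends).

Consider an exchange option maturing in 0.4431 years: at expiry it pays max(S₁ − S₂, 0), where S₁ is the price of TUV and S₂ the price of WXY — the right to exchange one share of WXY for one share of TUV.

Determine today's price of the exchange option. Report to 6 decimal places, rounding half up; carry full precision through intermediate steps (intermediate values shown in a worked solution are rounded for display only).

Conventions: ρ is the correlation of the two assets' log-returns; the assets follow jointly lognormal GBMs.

σ_eff = √(σ₁² + σ₂² − 2ρσ₁σ₂) = √(0.2903² + 0.4349² − 2·-0.0641·0.2903·0.4349) = 0.538143
d₁ = (ln(S₁/S₂) + (q₂ − q₁ + σ_eff²/2)T) / (σ_eff√T) = (ln(118.61/127.22) + (0.0 − 0.0 + 0.144799)·0.4431) / 0.358219 = -0.016517
d₂ = d₁ − σ_eff√T = -0.016517 − 0.358219 = -0.374736
N(d₁) = 0.493411,  N(d₂) = 0.353928
V = S₁·e^{−q₁T}·N(d₁) − S₂·e^{−q₂T}·N(d₂) = 58.523470 − 45.026779 = 13.496691
Key observation: r never enters — measured in units of WXY, the claim is a call on S₁/S₂ struck at 1, so only the dividend yields and σ_eff matter.

exchange price = 13.496691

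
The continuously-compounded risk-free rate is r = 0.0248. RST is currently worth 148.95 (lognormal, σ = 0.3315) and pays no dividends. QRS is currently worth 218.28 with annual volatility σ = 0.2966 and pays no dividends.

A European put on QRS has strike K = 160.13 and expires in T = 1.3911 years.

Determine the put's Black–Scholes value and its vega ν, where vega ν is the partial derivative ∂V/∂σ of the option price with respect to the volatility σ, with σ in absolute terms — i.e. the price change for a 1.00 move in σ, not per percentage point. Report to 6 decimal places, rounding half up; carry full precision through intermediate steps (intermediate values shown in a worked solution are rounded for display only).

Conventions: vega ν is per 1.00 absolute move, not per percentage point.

price = 5.466080
ν = 52.464398

σ√T = 0.2966·√1.3911 = 0.349825
d₁ = (ln(S/K) + (r+σ²/2)T) / (σ√T) = (ln(218.28/160.13) + (0.0248+0.2966²/2)·1.3911) / 0.349825 = (0.309793 + 0.095688) / 0.349825 = 1.159097
d₂ = d₁ − σ√T = 1.159097 − 0.349825 = 0.809272
e^{−rT} = 0.966089
N(−d₁) = 0.123208,  N(−d₂) = 0.209179
Put price V = K·e^{−rT}·N(−d₂) − S·N(−d₁) = 32.360002 − 26.893921 = 5.466080
φ(d₁) = (1/√(2π))·e^{−d₁²/2} = 0.203785
ν = S·φ(d₁)·√T = 52.464398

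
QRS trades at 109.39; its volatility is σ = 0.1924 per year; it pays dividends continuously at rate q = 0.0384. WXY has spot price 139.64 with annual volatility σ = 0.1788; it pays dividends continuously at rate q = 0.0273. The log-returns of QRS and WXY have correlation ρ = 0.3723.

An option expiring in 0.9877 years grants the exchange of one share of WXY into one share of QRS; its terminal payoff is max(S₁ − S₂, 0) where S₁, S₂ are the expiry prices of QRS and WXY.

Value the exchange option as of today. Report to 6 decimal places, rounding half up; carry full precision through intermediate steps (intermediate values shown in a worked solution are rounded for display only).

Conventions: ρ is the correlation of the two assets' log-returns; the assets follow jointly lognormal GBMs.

exchange price = 1.294302

σ_eff = √(σ₁² + σ₂² − 2ρσ₁σ₂) = √(0.1924² + 0.1788² − 2·0.3723·0.1924·0.1788) = 0.208260
d₁ = (ln(S₁/S₂) + (q₂ − q₁ + σ_eff²/2)T) / (σ_eff√T) = (ln(109.39/139.64) + (0.0273 − 0.0384 + 0.021686)·0.9877) / 0.206975 = -1.129085
d₂ = d₁ − σ_eff√T = -1.129085 − 0.206975 = -1.336060
N(d₁) = 0.129431,  N(d₂) = 0.090765
V = S₁·e^{−q₁T}·N(d₁) − S₂·e^{−q₂T}·N(d₂) = 13.631516 − 12.337214 = 1.294302
Key observation: the rate r is irrelevant here: denominating values in WXY turns the exchange into a ratio option on S₁/S₂, and discounting at r drops out.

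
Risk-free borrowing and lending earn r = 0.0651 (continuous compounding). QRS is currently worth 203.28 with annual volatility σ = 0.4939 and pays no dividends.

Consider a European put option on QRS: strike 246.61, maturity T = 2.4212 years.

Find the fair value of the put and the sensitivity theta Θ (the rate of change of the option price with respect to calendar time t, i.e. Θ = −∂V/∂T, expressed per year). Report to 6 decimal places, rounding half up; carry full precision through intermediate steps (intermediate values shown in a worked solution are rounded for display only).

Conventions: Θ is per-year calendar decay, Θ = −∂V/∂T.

σ√T = 0.4939·√2.4212 = 0.768519
d₁ = (ln(S/K) + (r+σ²/2)T) / (σ√T) = (ln(203.28/246.61) + (0.0651+0.4939²/2)·2.4212) / 0.768519 = (-0.193224 + 0.452931) / 0.768519 = 0.337932
d₂ = d₁ − σ√T = 0.337932 − 0.768519 = -0.430587
e^{−rT} = 0.854174
N(−d₁) = 0.367707,  N(−d₂) = 0.666616
Put price V = K·e^{−rT}·N(−d₂) − S·N(−d₁) = 140.421184 − 74.747554 = 65.673631
φ(d₁) = (1/√(2π))·e^{−d₁²/2} = 0.376801
Θ = −S·φ(d₁)·σ/(2√T) + r·K·e^{−rT}·N(−d₂) = −12.156280 + 9.141419 = -3.014861

price = 65.673631
Θ = -3.014861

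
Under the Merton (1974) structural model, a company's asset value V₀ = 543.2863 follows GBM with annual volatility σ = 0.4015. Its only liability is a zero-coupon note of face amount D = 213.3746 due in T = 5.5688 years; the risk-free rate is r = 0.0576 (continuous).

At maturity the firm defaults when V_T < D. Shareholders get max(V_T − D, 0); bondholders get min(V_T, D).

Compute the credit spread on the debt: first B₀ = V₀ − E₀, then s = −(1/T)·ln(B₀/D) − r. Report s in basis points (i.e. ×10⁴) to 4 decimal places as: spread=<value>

Equity is a call on the firm's assets struck at D = 213.3746:
d₁ = [ln(V₀/D) + (r + σ²/2)T] / (σ√T)
   = [ln(543.2863/213.3746) + (0.0576 + 0.5·0.4015²)·5.5688] / (0.4015·√5.5688)
   = [0.934587 + 0.769614] / 0.947472 = 1.798683
d₂ = d₁ − σ√T = 1.798683 − 0.947472 = 0.851211
N(d₁) = 0.963966,  N(d₂) = 0.802674,  e^(−rT) = 0.725595
E₀ = V₀·N(d₁) − D·e^(−rT)·N(d₂)
   = 543.2863·0.963966 − 213.3746·0.725595·0.802674 = 399.436422
B₀ = V₀ − E₀ = 543.2863 − 399.436422 = 143.849878
spread = −(1/T)·ln(B₀/D) − r = −(1/5.5688)·ln(143.849878/213.3746) − 0.0576 = 0.01320144
in basis points: 0.01320144 × 10⁴ = 132.0144 bp

spread=132.0144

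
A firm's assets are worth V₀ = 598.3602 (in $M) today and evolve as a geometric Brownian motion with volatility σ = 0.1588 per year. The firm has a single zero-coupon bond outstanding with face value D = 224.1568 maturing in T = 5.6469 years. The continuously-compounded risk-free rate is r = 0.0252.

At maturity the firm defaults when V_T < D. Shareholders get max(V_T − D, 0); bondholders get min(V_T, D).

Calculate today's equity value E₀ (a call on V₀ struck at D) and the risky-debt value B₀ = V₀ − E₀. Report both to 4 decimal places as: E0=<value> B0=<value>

E0=403.9879 B0=194.3723

Equity is a call on the firm's assets struck at D = 224.1568:
d₁ = [ln(V₀/D) + (r + σ²/2)T] / (σ√T)
   = [ln(598.3602/224.1568) + (0.0252 + 0.5·0.1588²)·5.6469] / (0.1588·√5.6469)
   = [0.981847 + 0.213502] / 0.377360 = 3.167665
d₂ = d₁ − σ√T = 3.167665 − 0.377360 = 2.790305
N(d₁) = 0.999232,  N(d₂) = 0.997367,  e^(−rT) = 0.867359
E₀ = V₀·N(d₁) − D·e^(−rT)·N(d₂)
   = 598.3602·0.999232 − 224.1568·0.867359·0.997367 = 403.987856
B₀ = V₀ − E₀ = 598.3602 − 403.987856 = 194.372344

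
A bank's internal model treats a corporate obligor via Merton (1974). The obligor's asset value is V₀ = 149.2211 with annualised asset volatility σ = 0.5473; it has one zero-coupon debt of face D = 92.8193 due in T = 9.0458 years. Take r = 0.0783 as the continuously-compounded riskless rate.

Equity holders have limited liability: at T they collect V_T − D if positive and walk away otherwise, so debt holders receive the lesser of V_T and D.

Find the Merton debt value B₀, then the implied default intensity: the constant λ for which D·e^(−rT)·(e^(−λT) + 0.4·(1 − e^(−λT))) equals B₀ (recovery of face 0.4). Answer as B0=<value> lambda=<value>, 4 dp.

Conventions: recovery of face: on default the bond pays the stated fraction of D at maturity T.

Equity is a call on the firm's assets struck at D = 92.8193:
d₁ = [ln(V₀/D) + (r + σ²/2)T] / (σ√T)
   = [ln(149.2211/92.8193) + (0.0783 + 0.5·0.5473²)·9.0458] / (0.5473·√9.0458)
   = [0.474775 + 2.063063] / 1.646072 = 1.541753
d₂ = d₁ − σ√T = 1.541753 − 1.646072 = -0.104319
N(d₁) = 0.938433,  N(d₂) = 0.458458,  e^(−rT) = 0.492488
E₀ = V₀·N(d₁) − D·e^(−rT)·N(d₂)
   = 149.2211·0.938433 − 92.8193·0.492488·0.458458 = 119.076844
B₀ = V₀ − E₀ = 149.2211 − 119.076844 = 30.144256
e^(−λT) = (B₀·e^(rT)/D − 0.4)/(1 − 0.4) = (30.1443·2.030508/92.8193 − 0.4)/0.6 = 0.43239086
λ = −ln(0.43239086)/9.0458 = 0.092687

B0=30.1443 lambda=0.0927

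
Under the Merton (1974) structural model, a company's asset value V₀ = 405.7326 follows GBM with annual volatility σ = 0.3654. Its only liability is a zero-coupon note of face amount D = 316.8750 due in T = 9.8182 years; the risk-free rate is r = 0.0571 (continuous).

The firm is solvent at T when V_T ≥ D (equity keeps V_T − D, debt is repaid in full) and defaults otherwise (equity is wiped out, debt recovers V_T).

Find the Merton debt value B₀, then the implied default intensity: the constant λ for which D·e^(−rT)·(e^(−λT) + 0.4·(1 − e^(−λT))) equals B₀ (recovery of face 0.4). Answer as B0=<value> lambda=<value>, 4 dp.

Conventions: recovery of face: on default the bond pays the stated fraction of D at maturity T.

Equity is a call on the firm's assets struck at D = 316.8750:
d₁ = [ln(V₀/D) + (r + σ²/2)T] / (σ√T)
   = [ln(405.7326/316.8750) + (0.0571 + 0.5·0.3654²)·9.8182] / (0.3654·√9.8182)
   = [0.247187 + 1.216068] / 1.144945 = 1.278014
d₂ = d₁ − σ√T = 1.278014 − 1.144945 = 0.133069
N(d₁) = 0.899378,  N(d₂) = 0.552931,  e^(−rT) = 0.570855
E₀ = V₀·N(d₁) − D·e^(−rT)·N(d₂)
   = 405.7326·0.899378 − 316.8750·0.570855·0.552931 = 264.887328
B₀ = V₀ − E₀ = 405.7326 − 264.887328 = 140.845272
e^(−λT) = (B₀·e^(rT)/D − 0.4)/(1 − 0.4) = (140.8453·1.751757/316.8750 − 0.4)/0.6 = 0.63104129
λ = −ln(0.63104129)/9.8182 = 0.046891

B0=140.8453 lambda=0.0469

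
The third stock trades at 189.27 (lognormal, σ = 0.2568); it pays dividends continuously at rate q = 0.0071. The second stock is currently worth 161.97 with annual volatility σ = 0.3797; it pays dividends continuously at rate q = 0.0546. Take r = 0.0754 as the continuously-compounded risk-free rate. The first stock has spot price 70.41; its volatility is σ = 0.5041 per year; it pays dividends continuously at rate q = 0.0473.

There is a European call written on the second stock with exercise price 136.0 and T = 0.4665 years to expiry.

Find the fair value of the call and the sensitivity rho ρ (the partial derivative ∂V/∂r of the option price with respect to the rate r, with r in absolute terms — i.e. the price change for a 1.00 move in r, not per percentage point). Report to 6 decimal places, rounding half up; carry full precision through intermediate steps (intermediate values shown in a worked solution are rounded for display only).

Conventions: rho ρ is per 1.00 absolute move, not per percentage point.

σ√T = 0.3797·√0.4665 = 0.259338
d₁ = (ln(S/K) + (r−q+σ²/2)T) / (σ√T) = (ln(161.97/136.0) + (0.0754−0.0546+0.3797²/2)·0.4665) / 0.259338 = (0.174756 + 0.043331) / 0.259338 = 0.840939
d₂ = d₁ − σ√T = 0.840939 − 0.259338 = 0.581601
e^{−rT} = 0.965437
e^{−qT} = 0.974851
N(d₁) = 0.799809,  N(d₂) = 0.719582
Call price V = S·e^{−qT}·N(d₁) − K·e^{−rT}·N(d₂) = 126.287096 − 94.480770 = 31.806327
ρ = K·T·e^{−rT}·N(d₂) = 44.075279

price = 31.806327
ρ = 44.075279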